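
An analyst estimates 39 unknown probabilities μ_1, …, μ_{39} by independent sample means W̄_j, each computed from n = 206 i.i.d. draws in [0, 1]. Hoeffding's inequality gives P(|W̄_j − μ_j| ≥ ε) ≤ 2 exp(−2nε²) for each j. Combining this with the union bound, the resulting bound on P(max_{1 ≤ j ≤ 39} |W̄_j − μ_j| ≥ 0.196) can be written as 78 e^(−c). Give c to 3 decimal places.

15.827

Union bound over the 39 events: P(max_{1 ≤ j ≤ 39} |W̄_j − μ_j| ≥ 0.196) ≤ 39·2·exp(−2nε²) = 78 exp(−2·206·0.196²).
So c = 2·206·0.196² = 15.8274.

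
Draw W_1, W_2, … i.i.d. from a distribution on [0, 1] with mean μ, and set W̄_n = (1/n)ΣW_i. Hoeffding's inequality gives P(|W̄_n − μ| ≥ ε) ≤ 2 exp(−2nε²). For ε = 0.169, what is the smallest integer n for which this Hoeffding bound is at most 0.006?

Require 2·exp(−2nε²) ≤ 0.006, i.e. 2nε² ≥ ln(2/0.006) = 5.809143.
So n ≥ 5.809143 / (2·0.169²) = 101.697.
The smallest integer n is 102.

102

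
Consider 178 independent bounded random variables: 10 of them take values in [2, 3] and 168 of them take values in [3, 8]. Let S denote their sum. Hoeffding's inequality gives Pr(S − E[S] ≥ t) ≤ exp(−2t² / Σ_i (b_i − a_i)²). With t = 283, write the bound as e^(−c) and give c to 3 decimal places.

Σ(b_i − a_i)² = 10·1² + 168·5² = 4210.
c = 2t² / 4210 = 2·283² / 4210 = 38.0470.

38.047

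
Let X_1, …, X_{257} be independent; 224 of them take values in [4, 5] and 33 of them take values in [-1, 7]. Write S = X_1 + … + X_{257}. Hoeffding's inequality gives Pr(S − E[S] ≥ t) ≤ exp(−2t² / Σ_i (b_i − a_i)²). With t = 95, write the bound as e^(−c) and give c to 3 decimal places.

7.727

Σ(b_i − a_i)² = 224·1² + 33·8² = 2336.
c = 2t² / 2336 = 2·95² / 2336 = 7.7269.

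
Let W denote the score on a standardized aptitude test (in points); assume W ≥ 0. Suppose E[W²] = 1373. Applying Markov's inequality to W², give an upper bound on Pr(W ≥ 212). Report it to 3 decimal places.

Since W ≥ 0, the event {W ≥ 212} is the same as {W² ≥ 44944}.
Markov's inequality applied to W² gives Pr(W² ≥ 44944) ≤ E[W²]/44944 = 1373/44944 = 0.0305.

0.031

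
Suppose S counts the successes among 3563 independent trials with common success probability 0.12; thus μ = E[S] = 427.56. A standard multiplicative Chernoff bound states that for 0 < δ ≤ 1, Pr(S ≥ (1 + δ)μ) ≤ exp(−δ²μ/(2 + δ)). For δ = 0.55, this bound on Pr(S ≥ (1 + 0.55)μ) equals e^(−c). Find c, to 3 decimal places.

c = δ²μ/(2 + δ) = 0.55²·427.56/(2 + 0.55) = 50.7204.

50.720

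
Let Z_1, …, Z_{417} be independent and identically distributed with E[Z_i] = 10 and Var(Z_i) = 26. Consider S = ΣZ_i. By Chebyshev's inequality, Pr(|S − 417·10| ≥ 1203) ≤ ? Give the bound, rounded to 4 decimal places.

0.0075

Var(S) = n·Var(Z_i) = 417·26 = 10842.
Chebyshev: Pr(|S − 417·10| ≥ 1203) ≤ Var(S)/1203² = 10842/1447209 = 0.0075.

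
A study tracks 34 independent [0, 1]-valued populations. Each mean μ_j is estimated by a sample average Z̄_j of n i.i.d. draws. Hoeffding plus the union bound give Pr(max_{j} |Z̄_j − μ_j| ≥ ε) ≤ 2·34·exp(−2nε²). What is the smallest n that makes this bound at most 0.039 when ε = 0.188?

106

Need 2·34·exp(−2nε²) ≤ 0.039, i.e. exp(−2nε²) ≤ 0.039/68.
So 2nε² ≥ ln(68/0.039) = 7.463701.
Hence n ≥ 7.463701/(2·0.188²) = 105.587.
The smallest integer n is 106.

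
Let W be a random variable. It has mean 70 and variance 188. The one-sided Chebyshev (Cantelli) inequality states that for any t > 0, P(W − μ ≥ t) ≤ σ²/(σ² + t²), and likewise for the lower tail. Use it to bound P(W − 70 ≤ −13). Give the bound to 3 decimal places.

0.527

Here σ² = 188 and t = 13, so σ² + t² = 357.
Cantelli's bound: 188/357 = 0.5266.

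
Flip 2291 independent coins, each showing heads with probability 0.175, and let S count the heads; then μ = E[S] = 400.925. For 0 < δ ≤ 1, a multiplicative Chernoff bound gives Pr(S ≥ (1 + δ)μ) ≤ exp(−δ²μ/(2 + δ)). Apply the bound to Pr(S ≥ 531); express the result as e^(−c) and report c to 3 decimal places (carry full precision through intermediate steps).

Write 531 = (1 + δ)μ, so δ = 531/400.925 − 1 = 0.3244372…
Then the exponent is δ²μ/(2 + δ) = (531 − μ)² / (μ·(2 + δ)) = 18.155437.

18.155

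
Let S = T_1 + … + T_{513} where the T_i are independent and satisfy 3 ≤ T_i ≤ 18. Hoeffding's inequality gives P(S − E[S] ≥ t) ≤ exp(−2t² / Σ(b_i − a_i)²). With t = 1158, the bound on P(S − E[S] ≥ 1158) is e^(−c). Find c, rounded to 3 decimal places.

23.235

Σ(b_i − a_i)² = 513·(15)² = 115425.
c = 2t²/115425 = 2·1158²/115425 = 23.2352.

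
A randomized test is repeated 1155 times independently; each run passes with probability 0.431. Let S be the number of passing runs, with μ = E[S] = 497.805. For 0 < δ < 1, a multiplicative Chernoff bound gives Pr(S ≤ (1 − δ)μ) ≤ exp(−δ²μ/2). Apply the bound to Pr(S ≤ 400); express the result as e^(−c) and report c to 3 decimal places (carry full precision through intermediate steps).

9.608

Write 400 = (1 − δ)μ, so δ = 1 − 400/497.805 = 0.1964725…
Then the exponent is δ²μ/2 = (μ − 400)²/(2μ) = 9.607997.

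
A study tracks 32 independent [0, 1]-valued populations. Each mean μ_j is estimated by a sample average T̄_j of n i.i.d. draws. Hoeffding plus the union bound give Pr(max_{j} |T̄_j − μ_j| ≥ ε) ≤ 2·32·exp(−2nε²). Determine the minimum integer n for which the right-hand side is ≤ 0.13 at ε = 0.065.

734

Need 2·32·exp(−2nε²) ≤ 0.13, i.e. exp(−2nε²) ≤ 0.13/64.
So 2nε² ≥ ln(64/0.13) = 6.199104.
Hence n ≥ 6.199104/(2·0.065²) = 733.622.
The smallest integer n is 734.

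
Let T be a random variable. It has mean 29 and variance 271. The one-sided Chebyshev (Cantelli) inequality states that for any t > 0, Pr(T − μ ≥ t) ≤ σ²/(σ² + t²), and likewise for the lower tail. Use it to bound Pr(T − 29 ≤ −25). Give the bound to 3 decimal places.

Here σ² = 271 and t = 25, so σ² + t² = 896.
Cantelli's bound: 271/896 = 0.3025.

0.302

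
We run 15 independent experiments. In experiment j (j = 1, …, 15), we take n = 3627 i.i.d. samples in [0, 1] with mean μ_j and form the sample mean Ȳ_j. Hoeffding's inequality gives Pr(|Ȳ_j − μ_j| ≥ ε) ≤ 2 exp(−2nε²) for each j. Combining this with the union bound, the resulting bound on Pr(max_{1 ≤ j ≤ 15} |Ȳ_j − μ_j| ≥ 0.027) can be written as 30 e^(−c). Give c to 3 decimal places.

5.288

Union bound over the 15 events: Pr(max_{1 ≤ j ≤ 15} |Ȳ_j − μ_j| ≥ 0.027) ≤ 15·2·exp(−2nε²) = 30 exp(−2·3627·0.027²).
So c = 2·3627·0.027² = 5.2882.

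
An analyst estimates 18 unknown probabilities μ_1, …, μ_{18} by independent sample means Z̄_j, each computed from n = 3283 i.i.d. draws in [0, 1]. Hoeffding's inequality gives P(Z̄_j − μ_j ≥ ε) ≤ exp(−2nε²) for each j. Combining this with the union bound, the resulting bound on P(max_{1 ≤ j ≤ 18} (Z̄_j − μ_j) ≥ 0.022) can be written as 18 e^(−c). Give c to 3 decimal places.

Union bound over the 18 events: P(max_{1 ≤ j ≤ 18} (Z̄_j − μ_j) ≥ 0.022) ≤ 18·exp(−2nε²) = 18 exp(−2·3283·0.022²).
So c = 2·3283·0.022² = 3.1779.

3.178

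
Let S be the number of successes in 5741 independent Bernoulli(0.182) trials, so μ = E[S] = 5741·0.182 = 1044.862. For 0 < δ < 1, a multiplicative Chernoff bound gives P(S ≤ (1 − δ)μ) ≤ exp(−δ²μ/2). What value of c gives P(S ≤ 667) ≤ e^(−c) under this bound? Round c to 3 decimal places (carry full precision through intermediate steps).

68.325

Write 667 = (1 − δ)μ, so δ = 1 − 667/1044.862 = 0.3616382…
Then the exponent is δ²μ/2 = (μ − 667)²/(2μ) = 68.324664.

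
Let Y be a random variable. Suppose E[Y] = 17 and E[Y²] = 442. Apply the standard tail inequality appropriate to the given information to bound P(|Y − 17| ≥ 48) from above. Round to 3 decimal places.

The first two moments determine the variance, so Chebyshev's inequality is the sharpest standard bound available.
Var(Y) = E[Y²] − (E[Y])² = 442 − 289 = 153.
Chebyshev's inequality: P(|Y − μ| ≥ t) ≤ Var(Y)/t² = 153/2304 = 0.0664.

0.066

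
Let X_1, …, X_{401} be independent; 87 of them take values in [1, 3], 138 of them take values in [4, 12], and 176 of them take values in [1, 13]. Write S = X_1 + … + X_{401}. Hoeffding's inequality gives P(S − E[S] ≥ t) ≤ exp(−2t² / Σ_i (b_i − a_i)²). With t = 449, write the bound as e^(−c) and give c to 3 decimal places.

11.679

Σ(b_i − a_i)² = 87·2² + 138·8² + 176·12² = 34524.
c = 2t² / 34524 = 2·449² / 34524 = 11.6789.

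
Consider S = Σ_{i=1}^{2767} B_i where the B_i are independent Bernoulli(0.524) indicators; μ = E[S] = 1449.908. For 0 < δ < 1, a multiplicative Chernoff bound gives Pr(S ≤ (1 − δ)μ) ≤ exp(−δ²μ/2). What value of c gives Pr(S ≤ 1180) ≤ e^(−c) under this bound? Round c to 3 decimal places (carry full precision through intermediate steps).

Write 1180 = (1 − δ)μ, so δ = 1 − 1180/1449.908 = 0.1861553…
Then the exponent is δ²μ/2 = (μ − 1180)²/(2μ) = 25.122397.

25.122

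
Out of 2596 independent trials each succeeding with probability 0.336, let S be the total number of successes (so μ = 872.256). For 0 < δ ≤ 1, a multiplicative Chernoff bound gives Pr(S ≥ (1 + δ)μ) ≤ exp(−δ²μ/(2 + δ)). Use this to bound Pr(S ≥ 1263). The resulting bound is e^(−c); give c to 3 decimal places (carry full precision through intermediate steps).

Write 1263 = (1 + δ)μ, so δ = 1263/872.256 − 1 = 0.4479694…
Then the exponent is δ²μ/(2 + δ) = (1263 − μ)² / (μ·(2 + δ)) = 71.504716.

71.505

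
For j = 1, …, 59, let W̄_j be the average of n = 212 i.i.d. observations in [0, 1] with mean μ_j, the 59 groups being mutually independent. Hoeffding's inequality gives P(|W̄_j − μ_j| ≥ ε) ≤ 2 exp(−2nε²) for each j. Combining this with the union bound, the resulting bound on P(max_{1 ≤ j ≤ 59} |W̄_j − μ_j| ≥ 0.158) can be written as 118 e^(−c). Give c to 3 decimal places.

10.585

Union bound over the 59 events: P(max_{1 ≤ j ≤ 59} |W̄_j − μ_j| ≥ 0.158) ≤ 59·2·exp(−2nε²) = 118 exp(−2·212·0.158²).
So c = 2·212·0.158² = 10.5847.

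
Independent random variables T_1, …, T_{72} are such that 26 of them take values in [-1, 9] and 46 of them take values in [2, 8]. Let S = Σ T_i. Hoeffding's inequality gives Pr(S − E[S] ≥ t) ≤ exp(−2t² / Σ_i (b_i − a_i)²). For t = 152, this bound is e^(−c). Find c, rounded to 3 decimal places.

10.857

Σ(b_i − a_i)² = 26·10² + 46·6² = 4256.
c = 2t² / 4256 = 2·152² / 4256 = 10.8571.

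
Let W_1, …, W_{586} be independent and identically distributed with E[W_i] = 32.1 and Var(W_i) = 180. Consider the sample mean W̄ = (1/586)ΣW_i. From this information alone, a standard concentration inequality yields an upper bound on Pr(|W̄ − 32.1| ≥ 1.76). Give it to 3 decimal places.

With mean and variance of each term known, Chebyshev's inequality bounds the deviation of the sum (or sample mean).
Var(W̄) = Var(W_i)/n = 180/586 = 0.30717.
Chebyshev: Pr(|W̄ − 32.1| ≥ 1.76) ≤ Var(W̄)/(1.76)² = 180/(586·1.76²) = 0.0992.

0.099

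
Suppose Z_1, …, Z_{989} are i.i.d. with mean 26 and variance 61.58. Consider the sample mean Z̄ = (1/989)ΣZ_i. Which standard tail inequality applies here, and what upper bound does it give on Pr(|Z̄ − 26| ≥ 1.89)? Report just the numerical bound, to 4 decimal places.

With mean and variance of each term known, Chebyshev's inequality bounds the deviation of the sum (or sample mean).
Var(Z̄) = Var(Z_i)/n = 61.58/989 = 0.062265.
Chebyshev: Pr(|Z̄ − 26| ≥ 1.89) ≤ Var(Z̄)/(1.89)² = 61.58/(989·1.89²) = 0.0174.

0.0174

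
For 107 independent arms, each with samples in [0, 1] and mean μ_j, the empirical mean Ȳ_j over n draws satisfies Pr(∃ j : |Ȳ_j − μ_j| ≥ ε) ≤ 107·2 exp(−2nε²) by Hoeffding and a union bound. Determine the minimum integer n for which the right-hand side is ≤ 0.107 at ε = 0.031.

3955

Need 2·107·exp(−2nε²) ≤ 0.107, i.e. exp(−2nε²) ≤ 0.107/214.
So 2nε² ≥ ln(214/0.107) = 7.600902.
Hence n ≥ 7.600902/(2·0.031²) = 3954.684.
The smallest integer n is 3955.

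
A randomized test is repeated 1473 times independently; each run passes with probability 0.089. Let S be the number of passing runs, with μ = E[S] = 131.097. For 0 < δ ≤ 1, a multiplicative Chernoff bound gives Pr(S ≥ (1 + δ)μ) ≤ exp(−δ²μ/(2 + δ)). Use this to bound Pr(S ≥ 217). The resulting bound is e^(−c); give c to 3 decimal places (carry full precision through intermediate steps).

21.199

Write 217 = (1 + δ)μ, so δ = 217/131.097 − 1 = 0.6552629…
Then the exponent is δ²μ/(2 + δ) = (217 − μ)² / (μ·(2 + δ)) = 21.199049.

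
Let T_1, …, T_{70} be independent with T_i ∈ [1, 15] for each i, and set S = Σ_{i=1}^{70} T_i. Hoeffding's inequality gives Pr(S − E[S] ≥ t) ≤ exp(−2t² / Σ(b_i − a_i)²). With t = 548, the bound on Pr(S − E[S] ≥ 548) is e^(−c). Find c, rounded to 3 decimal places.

Σ(b_i − a_i)² = 70·(14)² = 13720.
c = 2t²/13720 = 2·548²/13720 = 43.7761.

43.776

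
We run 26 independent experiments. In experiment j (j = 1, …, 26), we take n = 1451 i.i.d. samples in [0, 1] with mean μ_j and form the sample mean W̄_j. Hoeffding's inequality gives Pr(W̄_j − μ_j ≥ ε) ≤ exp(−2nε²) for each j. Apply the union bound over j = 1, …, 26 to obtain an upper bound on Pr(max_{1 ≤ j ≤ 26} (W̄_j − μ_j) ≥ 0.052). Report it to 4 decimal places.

Per-experiment Hoeffding bound: exp(−2·1451·0.052²) = exp(−7.84701) = 0.00039092.
Union bound over 26 events: 26·0.00039092 = 0.01016.

0.0102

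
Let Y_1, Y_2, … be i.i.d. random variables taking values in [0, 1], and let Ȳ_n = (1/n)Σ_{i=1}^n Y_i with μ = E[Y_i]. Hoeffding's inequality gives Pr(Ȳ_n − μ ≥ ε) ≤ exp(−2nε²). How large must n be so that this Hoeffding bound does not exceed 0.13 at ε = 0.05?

409

Require exp(−2nε²) ≤ 0.13, i.e. 2nε² ≥ ln(1/0.13) = 2.040221.
So n ≥ 2.040221 / (2·0.05²) = 408.044.
The smallest integer n is 409.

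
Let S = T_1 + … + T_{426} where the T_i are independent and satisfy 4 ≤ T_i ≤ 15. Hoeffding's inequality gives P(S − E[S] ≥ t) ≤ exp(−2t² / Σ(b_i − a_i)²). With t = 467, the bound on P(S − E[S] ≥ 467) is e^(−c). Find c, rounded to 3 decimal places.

Σ(b_i − a_i)² = 426·(11)² = 51546.
c = 2t²/51546 = 2·467²/51546 = 8.4619.

8.462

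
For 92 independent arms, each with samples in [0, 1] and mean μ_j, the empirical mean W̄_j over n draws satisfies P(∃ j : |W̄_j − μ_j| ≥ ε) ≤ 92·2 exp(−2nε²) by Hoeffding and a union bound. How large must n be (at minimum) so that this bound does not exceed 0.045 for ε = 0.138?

219

Need 2·92·exp(−2nε²) ≤ 0.045, i.e. exp(−2nε²) ≤ 0.045/184.
So 2nε² ≥ ln(184/0.045) = 8.316029.
Hence n ≥ 8.316029/(2·0.138²) = 218.337.
The smallest integer n is 219.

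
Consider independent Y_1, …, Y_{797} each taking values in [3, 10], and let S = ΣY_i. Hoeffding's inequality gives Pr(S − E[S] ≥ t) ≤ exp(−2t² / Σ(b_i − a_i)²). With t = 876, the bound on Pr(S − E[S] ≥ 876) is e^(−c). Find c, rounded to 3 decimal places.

39.299

Σ(b_i − a_i)² = 797·(7)² = 39053.
c = 2t²/39053 = 2·876²/39053 = 39.2992.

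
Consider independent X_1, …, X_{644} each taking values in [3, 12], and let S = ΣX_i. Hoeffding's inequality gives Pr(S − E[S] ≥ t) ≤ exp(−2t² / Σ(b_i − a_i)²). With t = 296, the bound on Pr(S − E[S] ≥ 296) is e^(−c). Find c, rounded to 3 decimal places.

Σ(b_i − a_i)² = 644·(9)² = 52164.
c = 2t²/52164 = 2·296²/52164 = 3.3593.

3.359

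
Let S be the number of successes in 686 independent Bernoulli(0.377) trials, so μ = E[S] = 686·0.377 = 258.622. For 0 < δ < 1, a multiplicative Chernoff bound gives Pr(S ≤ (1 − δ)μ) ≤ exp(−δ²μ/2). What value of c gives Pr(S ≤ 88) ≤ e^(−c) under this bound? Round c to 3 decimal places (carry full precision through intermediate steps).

Write 88 = (1 − δ)μ, so δ = 1 − 88/258.622 = 0.6597351…
Then the exponent is δ²μ/2 = (μ − 88)²/(2μ) = 56.282657.

56.283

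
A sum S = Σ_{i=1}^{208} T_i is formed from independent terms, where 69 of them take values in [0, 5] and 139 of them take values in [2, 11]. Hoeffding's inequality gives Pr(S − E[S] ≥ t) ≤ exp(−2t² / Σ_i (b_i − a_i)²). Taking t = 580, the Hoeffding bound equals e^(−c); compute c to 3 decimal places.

51.818

Σ(b_i − a_i)² = 69·5² + 139·9² = 12984.
c = 2t² / 12984 = 2·580² / 12984 = 51.8176.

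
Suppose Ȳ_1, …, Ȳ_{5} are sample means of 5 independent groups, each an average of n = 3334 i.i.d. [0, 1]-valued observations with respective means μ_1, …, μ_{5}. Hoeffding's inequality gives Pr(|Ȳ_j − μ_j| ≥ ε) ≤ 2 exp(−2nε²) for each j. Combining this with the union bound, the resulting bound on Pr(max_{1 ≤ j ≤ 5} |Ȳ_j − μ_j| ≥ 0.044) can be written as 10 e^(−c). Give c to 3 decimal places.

Union bound over the 5 events: Pr(max_{1 ≤ j ≤ 5} |Ȳ_j − μ_j| ≥ 0.044) ≤ 5·2·exp(−2nε²) = 10 exp(−2·3334·0.044²).
So c = 2·3334·0.044² = 12.9092.

12.909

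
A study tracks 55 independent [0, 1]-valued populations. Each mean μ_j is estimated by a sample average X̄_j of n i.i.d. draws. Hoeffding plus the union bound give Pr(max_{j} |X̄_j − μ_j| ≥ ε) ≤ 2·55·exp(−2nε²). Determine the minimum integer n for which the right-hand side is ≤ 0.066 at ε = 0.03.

4122

Need 2·55·exp(−2nε²) ≤ 0.066, i.e. exp(−2nε²) ≤ 0.066/110.
So 2nε² ≥ ln(110/0.066) = 7.418581.
Hence n ≥ 7.418581/(2·0.03²) = 4121.434.
The smallest integer n is 4122.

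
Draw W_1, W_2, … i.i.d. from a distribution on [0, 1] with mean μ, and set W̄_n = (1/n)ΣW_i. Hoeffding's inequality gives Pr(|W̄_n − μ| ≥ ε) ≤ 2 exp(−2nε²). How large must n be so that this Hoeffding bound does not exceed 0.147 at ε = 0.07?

267

Require 2·exp(−2nε²) ≤ 0.147, i.e. 2nε² ≥ ln(2/0.147) = 2.610470.
So n ≥ 2.610470 / (2·0.07²) = 266.374.
The smallest integer n is 267.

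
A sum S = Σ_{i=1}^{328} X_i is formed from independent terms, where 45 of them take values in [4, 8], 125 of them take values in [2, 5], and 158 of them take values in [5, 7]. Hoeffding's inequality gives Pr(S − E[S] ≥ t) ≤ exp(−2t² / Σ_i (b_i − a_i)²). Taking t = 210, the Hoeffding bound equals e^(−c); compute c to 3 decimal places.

Σ(b_i − a_i)² = 45·4² + 125·3² + 158·2² = 2477.
c = 2t² / 2477 = 2·210² / 2477 = 35.6076.

35.608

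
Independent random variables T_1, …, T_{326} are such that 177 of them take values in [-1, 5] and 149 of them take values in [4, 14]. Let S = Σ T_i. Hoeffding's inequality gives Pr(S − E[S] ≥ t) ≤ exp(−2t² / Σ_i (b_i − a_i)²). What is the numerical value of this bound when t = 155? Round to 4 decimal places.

Σ(b_i − a_i)² = 177·6² + 149·10² = 21272.
Exponent = 2·155² / 21272 = 2.25884.
Bound = exp(−2.25884) = 0.10447.

0.1045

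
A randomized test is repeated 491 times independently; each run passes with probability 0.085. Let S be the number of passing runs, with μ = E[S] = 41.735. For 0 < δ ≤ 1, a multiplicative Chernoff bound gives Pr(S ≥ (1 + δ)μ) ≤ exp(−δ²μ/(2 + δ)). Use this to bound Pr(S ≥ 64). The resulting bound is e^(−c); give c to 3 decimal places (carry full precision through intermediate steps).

Write 64 = (1 + δ)μ, so δ = 64/41.735 − 1 = 0.5334851…
Then the exponent is δ²μ/(2 + δ) = (64 − μ)² / (μ·(2 + δ)) = 4.688421.

4.688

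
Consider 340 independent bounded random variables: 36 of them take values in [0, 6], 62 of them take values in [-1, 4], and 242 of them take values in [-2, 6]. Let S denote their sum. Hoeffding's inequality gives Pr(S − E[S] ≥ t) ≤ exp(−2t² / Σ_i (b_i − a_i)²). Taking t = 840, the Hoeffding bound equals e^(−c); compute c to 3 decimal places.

76.972

Σ(b_i − a_i)² = 36·6² + 62·5² + 242·8² = 18334.
c = 2t² / 18334 = 2·840² / 18334 = 76.9717.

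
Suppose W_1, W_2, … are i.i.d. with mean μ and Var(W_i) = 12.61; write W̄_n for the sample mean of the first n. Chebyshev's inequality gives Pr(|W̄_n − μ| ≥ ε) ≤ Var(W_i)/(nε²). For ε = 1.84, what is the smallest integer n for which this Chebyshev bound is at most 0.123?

Require 12.61/(n·1.84²) ≤ 0.123, i.e. n ≥ 12.61/(0.123·1.84²) = 30.281.
The smallest integer n is 31.

31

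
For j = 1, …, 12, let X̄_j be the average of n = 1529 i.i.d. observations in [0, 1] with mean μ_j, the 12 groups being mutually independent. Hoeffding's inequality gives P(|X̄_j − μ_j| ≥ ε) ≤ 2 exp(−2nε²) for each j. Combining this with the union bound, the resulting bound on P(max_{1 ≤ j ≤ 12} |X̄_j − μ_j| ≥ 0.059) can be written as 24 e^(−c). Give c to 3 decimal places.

10.645

Union bound over the 12 events: P(max_{1 ≤ j ≤ 12} |X̄_j − μ_j| ≥ 0.059) ≤ 12·2·exp(−2nε²) = 24 exp(−2·1529·0.059²).
So c = 2·1529·0.059² = 10.6449.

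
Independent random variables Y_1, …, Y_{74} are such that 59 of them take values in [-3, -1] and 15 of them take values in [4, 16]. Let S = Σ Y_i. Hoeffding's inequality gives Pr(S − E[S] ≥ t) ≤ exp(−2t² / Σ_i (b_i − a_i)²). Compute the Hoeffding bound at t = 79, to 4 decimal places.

0.0055

Σ(b_i − a_i)² = 59·2² + 15·12² = 2396.
Exponent = 2·79² / 2396 = 5.20952.
Bound = exp(−5.20952) = 0.00546.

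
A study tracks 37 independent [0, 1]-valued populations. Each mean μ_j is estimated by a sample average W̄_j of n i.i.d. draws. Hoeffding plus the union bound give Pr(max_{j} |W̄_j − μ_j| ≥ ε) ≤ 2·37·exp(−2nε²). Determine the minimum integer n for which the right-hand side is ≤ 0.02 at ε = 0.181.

Need 2·37·exp(−2nε²) ≤ 0.02, i.e. exp(−2nε²) ≤ 0.02/74.
So 2nε² ≥ ln(74/0.02) = 8.216088.
Hence n ≥ 8.216088/(2·0.181²) = 125.394.
The smallest integer n is 126.

126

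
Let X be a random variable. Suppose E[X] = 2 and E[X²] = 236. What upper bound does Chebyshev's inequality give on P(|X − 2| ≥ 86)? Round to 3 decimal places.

Var(X) = E[X²] − (E[X])² = 236 − 4 = 232.
Chebyshev's inequality: P(|X − μ| ≥ t) ≤ Var(X)/t² = 232/7396 = 0.0314.

0.031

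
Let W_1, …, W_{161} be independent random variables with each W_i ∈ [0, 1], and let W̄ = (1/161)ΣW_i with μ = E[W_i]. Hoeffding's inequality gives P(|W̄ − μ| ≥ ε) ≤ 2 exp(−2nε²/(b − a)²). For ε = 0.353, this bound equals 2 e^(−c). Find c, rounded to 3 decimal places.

c = 2nε²/(b − a)² = 2·161·0.353² / 1² = 40.1241.

40.124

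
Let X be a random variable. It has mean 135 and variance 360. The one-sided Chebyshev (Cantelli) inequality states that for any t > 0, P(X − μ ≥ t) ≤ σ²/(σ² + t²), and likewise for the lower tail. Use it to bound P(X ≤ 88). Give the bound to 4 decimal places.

Here σ² = 360 and t = 47, so σ² + t² = 2569.
Cantelli's bound: 360/2569 = 0.1401.

0.1401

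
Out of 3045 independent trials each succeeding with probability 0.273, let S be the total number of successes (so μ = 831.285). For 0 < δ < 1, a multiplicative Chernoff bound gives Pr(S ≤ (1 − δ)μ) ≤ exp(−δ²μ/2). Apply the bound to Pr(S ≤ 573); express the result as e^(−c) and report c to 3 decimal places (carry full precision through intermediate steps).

40.125

Write 573 = (1 − δ)μ, so δ = 1 − 573/831.285 = 0.3107057…
Then the exponent is δ²μ/2 = (μ − 573)²/(2μ) = 40.125313.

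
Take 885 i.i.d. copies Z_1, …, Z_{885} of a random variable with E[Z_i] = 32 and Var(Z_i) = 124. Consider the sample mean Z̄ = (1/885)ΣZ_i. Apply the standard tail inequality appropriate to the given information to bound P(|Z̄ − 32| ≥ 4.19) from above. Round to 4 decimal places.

With mean and variance of each term known, Chebyshev's inequality bounds the deviation of the sum (or sample mean).
Var(Z̄) = Var(Z_i)/n = 124/885 = 0.14011.
Chebyshev: P(|Z̄ − 32| ≥ 4.19) ≤ Var(Z̄)/(4.19)² = 124/(885·4.19²) = 0.0080.

0.0080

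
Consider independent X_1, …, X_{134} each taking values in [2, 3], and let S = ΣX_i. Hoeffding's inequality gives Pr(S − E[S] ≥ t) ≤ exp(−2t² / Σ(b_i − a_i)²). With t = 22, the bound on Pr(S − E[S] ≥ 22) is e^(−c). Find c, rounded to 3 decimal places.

7.224

Σ(b_i − a_i)² = 134·(1)² = 134.
c = 2t²/134 = 2·22²/134 = 7.2239.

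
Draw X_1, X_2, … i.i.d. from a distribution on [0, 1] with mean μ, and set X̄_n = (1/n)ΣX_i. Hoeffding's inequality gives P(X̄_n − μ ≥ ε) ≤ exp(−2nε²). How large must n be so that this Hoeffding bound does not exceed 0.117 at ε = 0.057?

Require exp(−2nε²) ≤ 0.117, i.e. 2nε² ≥ ln(1/0.117) = 2.145581.
So n ≥ 2.145581 / (2·0.057²) = 330.191.
The smallest integer n is 331.

331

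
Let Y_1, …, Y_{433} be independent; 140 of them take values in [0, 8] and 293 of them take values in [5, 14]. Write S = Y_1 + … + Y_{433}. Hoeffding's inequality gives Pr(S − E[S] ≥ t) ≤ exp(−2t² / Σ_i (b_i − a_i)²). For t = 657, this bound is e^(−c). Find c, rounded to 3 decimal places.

Σ(b_i − a_i)² = 140·8² + 293·9² = 32693.
c = 2t² / 32693 = 2·657² / 32693 = 26.4062.

26.406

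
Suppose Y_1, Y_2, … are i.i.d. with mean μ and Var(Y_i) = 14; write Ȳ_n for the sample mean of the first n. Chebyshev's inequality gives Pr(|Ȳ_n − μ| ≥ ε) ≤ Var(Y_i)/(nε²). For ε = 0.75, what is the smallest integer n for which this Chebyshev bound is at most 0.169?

148

Require 14/(n·0.75²) ≤ 0.169, i.e. n ≥ 14/(0.169·0.75²) = 147.272.
The smallest integer n is 148.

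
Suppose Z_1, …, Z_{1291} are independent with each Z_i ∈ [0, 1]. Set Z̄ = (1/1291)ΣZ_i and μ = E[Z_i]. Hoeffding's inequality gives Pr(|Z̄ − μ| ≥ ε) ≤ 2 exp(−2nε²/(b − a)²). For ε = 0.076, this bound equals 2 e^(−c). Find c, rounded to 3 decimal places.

14.914

c = 2nε²/(b − a)² = 2·1291·0.076² / 1² = 14.9136.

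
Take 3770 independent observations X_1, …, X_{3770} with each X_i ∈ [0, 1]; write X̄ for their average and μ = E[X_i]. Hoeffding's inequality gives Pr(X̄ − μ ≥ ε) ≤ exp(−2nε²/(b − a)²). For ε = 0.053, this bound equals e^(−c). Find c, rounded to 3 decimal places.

c = 2nε²/(b − a)² = 2·3770·0.053² / 1² = 21.1799.

21.180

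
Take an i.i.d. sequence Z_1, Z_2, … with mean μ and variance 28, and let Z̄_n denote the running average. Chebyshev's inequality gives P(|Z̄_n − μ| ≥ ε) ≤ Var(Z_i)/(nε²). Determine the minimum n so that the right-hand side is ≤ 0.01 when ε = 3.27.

262

Require 28/(n·3.27²) ≤ 0.01, i.e. n ≥ 28/(0.01·3.27²) = 261.856.
The smallest integer n is 262.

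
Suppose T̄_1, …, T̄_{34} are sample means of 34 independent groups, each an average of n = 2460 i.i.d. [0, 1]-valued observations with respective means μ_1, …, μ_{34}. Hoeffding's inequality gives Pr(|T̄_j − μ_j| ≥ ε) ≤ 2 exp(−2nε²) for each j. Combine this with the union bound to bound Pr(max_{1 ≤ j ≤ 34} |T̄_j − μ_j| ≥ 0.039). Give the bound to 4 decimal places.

Per-experiment Hoeffding bound: 2·exp(−2·2460·0.039²) = 2·exp(−7.48332) = 0.0011248.
Union bound over 34 events: 34·0.0011248 = 0.03824.

0.0382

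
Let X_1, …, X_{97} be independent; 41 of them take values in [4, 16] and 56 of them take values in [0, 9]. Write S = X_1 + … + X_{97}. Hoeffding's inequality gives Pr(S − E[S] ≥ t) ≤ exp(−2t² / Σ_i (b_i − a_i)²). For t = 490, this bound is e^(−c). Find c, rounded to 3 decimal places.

45.996

Σ(b_i − a_i)² = 41·12² + 56·9² = 10440.
c = 2t² / 10440 = 2·490² / 10440 = 45.9962.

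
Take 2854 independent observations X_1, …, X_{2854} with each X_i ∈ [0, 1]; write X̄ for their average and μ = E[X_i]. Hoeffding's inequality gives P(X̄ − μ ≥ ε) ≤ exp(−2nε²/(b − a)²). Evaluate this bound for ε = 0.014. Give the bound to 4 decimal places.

Exponent: 2nε²/(b − a)² = 2·2854·0.014² / 1² = 1.11877.
Bound = exp(−1.11877) = 0.32668.

0.3267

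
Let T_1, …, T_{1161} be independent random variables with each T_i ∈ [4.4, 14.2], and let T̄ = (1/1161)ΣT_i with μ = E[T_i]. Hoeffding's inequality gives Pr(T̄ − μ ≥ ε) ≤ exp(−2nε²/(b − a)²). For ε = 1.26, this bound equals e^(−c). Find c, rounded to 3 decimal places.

c = 2nε²/(b − a)² = 2·1161·1.26² / 9.8² = 38.3841.

38.384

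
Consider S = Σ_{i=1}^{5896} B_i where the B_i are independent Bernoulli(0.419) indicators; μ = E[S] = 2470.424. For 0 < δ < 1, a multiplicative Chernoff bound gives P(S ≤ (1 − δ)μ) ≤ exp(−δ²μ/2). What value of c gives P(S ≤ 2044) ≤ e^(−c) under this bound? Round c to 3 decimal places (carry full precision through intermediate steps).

36.803

Write 2044 = (1 − δ)μ, so δ = 1 − 2044/2470.424 = 0.1726117…
Then the exponent is δ²μ/2 = (μ − 2044)²/(2μ) = 36.802878.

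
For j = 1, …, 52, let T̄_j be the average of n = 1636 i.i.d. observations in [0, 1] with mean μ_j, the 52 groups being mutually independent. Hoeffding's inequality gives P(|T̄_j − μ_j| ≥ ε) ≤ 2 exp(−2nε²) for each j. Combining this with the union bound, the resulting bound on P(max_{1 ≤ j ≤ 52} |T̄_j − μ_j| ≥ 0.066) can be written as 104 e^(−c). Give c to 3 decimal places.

Union bound over the 52 events: P(max_{1 ≤ j ≤ 52} |T̄_j − μ_j| ≥ 0.066) ≤ 52·2·exp(−2nε²) = 104 exp(−2·1636·0.066²).
So c = 2·1636·0.066² = 14.2528.

14.253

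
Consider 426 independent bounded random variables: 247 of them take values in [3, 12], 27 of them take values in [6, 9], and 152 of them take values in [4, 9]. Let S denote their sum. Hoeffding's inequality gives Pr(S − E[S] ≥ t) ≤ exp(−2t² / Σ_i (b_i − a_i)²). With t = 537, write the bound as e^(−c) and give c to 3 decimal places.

23.981

Σ(b_i − a_i)² = 247·9² + 27·3² + 152·5² = 24050.
c = 2t² / 24050 = 2·537² / 24050 = 23.9808.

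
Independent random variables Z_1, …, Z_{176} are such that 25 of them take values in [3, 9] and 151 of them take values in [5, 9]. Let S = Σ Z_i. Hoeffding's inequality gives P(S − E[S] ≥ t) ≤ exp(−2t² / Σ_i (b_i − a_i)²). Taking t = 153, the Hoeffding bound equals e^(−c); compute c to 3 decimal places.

Σ(b_i − a_i)² = 25·6² + 151·4² = 3316.
c = 2t² / 3316 = 2·153² / 3316 = 14.1188.

14.119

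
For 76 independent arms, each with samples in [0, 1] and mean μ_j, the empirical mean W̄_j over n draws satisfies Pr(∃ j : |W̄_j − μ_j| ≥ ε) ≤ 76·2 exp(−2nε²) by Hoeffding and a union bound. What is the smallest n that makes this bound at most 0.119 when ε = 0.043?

1935

Need 2·76·exp(−2nε²) ≤ 0.119, i.e. exp(−2nε²) ≤ 0.119/152.
So 2nε² ≥ ln(152/0.119) = 7.152512.
Hence n ≥ 7.152512/(2·0.043²) = 1934.157.
The smallest integer n is 1935.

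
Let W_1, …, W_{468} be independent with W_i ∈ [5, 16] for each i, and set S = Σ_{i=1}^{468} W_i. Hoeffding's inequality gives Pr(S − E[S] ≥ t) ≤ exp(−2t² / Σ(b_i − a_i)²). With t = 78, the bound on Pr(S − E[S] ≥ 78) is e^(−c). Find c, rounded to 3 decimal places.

Σ(b_i − a_i)² = 468·(11)² = 56628.
c = 2t²/56628 = 2·78²/56628 = 0.2149.

0.215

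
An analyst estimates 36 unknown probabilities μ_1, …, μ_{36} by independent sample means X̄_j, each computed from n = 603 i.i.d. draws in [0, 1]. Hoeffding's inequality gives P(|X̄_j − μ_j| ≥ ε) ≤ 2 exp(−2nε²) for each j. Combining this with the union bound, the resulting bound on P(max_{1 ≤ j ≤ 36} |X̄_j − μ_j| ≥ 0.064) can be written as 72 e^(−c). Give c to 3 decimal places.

4.940

Union bound over the 36 events: P(max_{1 ≤ j ≤ 36} |X̄_j − μ_j| ≥ 0.064) ≤ 36·2·exp(−2nε²) = 72 exp(−2·603·0.064²).
So c = 2·603·0.064² = 4.9398.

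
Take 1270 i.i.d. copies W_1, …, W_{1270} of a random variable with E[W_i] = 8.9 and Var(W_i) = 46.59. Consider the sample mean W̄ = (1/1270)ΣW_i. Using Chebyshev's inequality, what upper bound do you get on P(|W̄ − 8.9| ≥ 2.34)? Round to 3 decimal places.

Var(W̄) = Var(W_i)/n = 46.59/1270 = 0.036685.
Chebyshev: P(|W̄ − 8.9| ≥ 2.34) ≤ Var(W̄)/(2.34)² = 46.59/(1270·2.34²) = 0.0067.

0.007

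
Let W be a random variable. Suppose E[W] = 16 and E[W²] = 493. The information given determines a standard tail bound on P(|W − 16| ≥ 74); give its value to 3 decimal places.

The first two moments determine the variance, so Chebyshev's inequality is the sharpest standard bound available.
Var(W) = E[W²] − (E[W])² = 493 − 256 = 237.
Chebyshev's inequality: P(|W − μ| ≥ t) ≤ Var(W)/t² = 237/5476 = 0.0433.

0.043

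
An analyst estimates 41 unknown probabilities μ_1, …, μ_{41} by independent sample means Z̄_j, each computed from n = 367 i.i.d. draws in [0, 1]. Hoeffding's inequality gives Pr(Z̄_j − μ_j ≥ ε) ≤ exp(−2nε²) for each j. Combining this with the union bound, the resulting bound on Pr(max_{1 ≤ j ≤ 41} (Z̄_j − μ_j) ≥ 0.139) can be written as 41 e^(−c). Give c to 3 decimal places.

Union bound over the 41 events: Pr(max_{1 ≤ j ≤ 41} (Z̄_j − μ_j) ≥ 0.139) ≤ 41·exp(−2nε²) = 41 exp(−2·367·0.139²).
So c = 2·367·0.139² = 14.1816.

14.182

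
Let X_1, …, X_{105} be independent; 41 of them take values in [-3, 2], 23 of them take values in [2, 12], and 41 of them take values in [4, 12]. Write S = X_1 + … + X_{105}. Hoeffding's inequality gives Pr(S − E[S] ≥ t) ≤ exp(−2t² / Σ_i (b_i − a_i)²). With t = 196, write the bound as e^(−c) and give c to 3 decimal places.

Σ(b_i − a_i)² = 41·5² + 23·10² + 41·8² = 5949.
c = 2t² / 5949 = 2·196² / 5949 = 12.9151.

12.915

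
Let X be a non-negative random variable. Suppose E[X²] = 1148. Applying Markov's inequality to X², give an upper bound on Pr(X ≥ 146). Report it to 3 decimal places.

0.054

Since X ≥ 0, the event {X ≥ 146} is the same as {X² ≥ 21316}.
Markov's inequality applied to X² gives Pr(X² ≥ 21316) ≤ E[X²]/21316 = 1148/21316 = 0.0539.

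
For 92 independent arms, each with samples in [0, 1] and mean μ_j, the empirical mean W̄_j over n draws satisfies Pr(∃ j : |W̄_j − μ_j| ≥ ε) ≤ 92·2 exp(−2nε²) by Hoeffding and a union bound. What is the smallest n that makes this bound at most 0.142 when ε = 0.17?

Need 2·92·exp(−2nε²) ≤ 0.142, i.e. exp(−2nε²) ≤ 0.142/184.
So 2nε² ≥ ln(184/0.142) = 7.166864.
Hence n ≥ 7.166864/(2·0.17²) = 123.994.
The smallest integer n is 124.

124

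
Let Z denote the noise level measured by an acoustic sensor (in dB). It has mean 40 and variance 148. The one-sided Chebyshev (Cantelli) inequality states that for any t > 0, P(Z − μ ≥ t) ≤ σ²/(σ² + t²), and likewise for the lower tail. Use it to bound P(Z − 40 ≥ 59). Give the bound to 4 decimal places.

0.0408

Here σ² = 148 and t = 59, so σ² + t² = 3629.
Cantelli's bound: 148/3629 = 0.0408.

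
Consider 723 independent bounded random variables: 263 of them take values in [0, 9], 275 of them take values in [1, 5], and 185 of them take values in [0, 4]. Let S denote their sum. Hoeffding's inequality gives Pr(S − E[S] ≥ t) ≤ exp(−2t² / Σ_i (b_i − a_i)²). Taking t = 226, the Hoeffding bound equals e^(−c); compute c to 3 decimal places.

Σ(b_i − a_i)² = 263·9² + 275·4² + 185·4² = 28663.
c = 2t² / 28663 = 2·226² / 28663 = 3.5639.

3.564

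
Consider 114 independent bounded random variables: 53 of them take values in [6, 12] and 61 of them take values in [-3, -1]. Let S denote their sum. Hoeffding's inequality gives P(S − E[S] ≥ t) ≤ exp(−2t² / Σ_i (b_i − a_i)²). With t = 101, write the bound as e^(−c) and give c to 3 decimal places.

9.480

Σ(b_i − a_i)² = 53·6² + 61·2² = 2152.
c = 2t² / 2152 = 2·101² / 2152 = 9.4805.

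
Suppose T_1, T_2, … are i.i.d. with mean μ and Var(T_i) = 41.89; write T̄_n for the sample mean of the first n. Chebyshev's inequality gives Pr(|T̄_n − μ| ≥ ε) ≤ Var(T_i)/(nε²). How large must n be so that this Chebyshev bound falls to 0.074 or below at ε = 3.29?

Require 41.89/(n·3.29²) ≤ 0.074, i.e. n ≥ 41.89/(0.074·3.29²) = 52.298.
The smallest integer n is 53.

53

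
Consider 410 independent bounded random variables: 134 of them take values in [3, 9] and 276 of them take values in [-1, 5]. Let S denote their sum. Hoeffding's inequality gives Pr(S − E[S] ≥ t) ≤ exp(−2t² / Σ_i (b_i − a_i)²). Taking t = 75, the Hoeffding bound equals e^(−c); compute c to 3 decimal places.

0.762

Σ(b_i − a_i)² = 134·6² + 276·6² = 14760.
c = 2t² / 14760 = 2·75² / 14760 = 0.7622.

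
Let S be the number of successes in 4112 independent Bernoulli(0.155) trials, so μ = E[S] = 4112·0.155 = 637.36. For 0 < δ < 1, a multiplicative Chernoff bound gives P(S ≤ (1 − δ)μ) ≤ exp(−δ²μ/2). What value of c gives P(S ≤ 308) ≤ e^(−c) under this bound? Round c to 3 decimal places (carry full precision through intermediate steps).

Write 308 = (1 − δ)μ, so δ = 1 − 308/637.36 = 0.5167566…
Then the exponent is δ²μ/2 = (μ − 308)²/(2μ) = 85.099480.

85.099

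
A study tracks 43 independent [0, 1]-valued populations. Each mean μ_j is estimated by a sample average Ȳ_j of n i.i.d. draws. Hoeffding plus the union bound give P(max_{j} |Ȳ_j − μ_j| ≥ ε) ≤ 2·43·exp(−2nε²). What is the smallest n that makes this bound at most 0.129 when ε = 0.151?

143

Need 2·43·exp(−2nε²) ≤ 0.129, i.e. exp(−2nε²) ≤ 0.129/86.
So 2nε² ≥ ln(86/0.129) = 6.502290.
Hence n ≥ 6.502290/(2·0.151²) = 142.588.
The smallest integer n is 143.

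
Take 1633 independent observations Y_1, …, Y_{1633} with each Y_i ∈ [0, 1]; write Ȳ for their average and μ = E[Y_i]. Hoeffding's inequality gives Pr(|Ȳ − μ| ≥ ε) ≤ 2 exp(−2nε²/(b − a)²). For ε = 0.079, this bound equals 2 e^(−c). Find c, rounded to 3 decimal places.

c = 2nε²/(b − a)² = 2·1633·0.079² / 1² = 20.3831.

20.383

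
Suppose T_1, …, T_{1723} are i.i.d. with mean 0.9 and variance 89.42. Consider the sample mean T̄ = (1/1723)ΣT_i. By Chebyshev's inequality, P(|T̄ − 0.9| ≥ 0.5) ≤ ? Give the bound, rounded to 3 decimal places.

0.208

Var(T̄) = Var(T_i)/n = 89.42/1723 = 0.051898.
Chebyshev: P(|T̄ − 0.9| ≥ 0.5) ≤ Var(T̄)/(0.5)² = 89.42/(1723·0.5²) = 0.2076.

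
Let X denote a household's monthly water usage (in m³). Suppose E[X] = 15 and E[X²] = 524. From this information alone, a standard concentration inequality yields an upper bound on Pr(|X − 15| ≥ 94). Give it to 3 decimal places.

0.034

The first two moments determine the variance, so Chebyshev's inequality is the sharpest standard bound available.
Var(X) = E[X²] − (E[X])² = 524 − 225 = 299.
Chebyshev's inequality: Pr(|X − μ| ≥ t) ≤ Var(X)/t² = 299/8836 = 0.0338.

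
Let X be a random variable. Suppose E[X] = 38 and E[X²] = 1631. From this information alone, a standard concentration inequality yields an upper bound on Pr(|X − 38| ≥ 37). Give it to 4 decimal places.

The first two moments determine the variance, so Chebyshev's inequality is the sharpest standard bound available.
Var(X) = E[X²] − (E[X])² = 1631 − 1444 = 187.
Chebyshev's inequality: Pr(|X − μ| ≥ t) ≤ Var(X)/t² = 187/1369 = 0.1366.

0.1366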